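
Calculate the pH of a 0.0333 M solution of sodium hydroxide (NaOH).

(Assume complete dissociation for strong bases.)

[OH⁻] = 0.0333 M for strong base. pOH = -log[OH⁻] = 1.48, pH = 14 - pOH

pH = 12.52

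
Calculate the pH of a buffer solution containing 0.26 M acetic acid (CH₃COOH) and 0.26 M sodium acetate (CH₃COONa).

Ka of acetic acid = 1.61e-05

pKa = -log(1.61e-05) = 4.79. pH = pKa + log([A⁻]/[HA]) = 4.79 + log(0.26/0.26)

pH = 4.79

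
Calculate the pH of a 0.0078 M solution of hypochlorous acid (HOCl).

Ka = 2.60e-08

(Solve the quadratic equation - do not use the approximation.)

x² + Ka×x - Ka×C = 0. Using quadratic formula: [H⁺] = 1.4228e-05

pH = 4.85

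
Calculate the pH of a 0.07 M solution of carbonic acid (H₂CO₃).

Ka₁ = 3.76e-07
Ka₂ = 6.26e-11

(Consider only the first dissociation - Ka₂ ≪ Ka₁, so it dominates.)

First dissociation dominates. From Ka₁ = [H⁺][HA⁻]/[H₂A], x² + Ka₁·x − Ka₁·C = 0 with C = 0.07 M and Ka₁ = 3.76e-07. Solving: [H⁺] = (−Ka₁ + √(Ka₁² + 4·Ka₁·C)) / 2 = 1.6205e-04 M. pH = -log(1.6205e-04) = 3.79.

pH = 3.79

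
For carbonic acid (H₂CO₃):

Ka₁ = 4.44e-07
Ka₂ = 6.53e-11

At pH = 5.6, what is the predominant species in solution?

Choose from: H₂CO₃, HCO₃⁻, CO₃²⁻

pKa₁ = 6.35, pKa₂ = 10.19. For a polyprotic acid the predominant species crosses at each pKa: below pKa_n the protonated form dominates, above it the deprotonated form does. At pH = 5.6, the predominant species is H₂CO₃.

H₂CO₃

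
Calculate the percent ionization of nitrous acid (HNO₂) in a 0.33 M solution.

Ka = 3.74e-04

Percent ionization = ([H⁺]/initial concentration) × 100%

Using Ka equilibrium: x² + Ka×x - Ka×C = 0. Solving: [H⁺] = 1.0924e-02. Percent = (1.0924e-02/0.33) × 100

Percent ionization = 3.31%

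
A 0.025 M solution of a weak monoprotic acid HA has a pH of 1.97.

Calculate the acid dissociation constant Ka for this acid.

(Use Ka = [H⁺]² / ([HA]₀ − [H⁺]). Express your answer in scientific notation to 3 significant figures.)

[H⁺] = 10^(−pH) = 10^(−1.97) = 1.072e-02 M. For HA ⇌ H⁺ + A⁻, Ka = [H⁺][A⁻]/[HA] = [H⁺]² / ([HA]₀ − [H⁺]) = (1.072e-02)² / (0.025 − 1.072e-02) = 8.04e-03.

K_a = 8.04e-03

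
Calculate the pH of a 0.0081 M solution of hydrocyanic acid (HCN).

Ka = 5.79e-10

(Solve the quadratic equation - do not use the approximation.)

x² + Ka×x - Ka×C = 0. Using quadratic formula: [H⁺] = 2.1653e-06

pH = 5.66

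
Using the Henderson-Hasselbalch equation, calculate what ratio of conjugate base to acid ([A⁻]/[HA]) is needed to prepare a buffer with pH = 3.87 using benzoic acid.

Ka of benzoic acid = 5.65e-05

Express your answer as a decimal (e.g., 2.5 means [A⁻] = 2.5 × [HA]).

pKa = -log(5.65e-05) = 4.2480. pH = pKa + log([A⁻]/[HA]), so log([A⁻]/[HA]) = pH − pKa = 3.87 − 4.2480 = -0.3780. [A⁻]/[HA] = 10^(-0.3780) = 0.419

[A⁻]/[HA] = 0.419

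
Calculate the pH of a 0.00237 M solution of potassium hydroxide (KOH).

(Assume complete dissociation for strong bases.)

[OH⁻] = 0.00237 M for strong base. pOH = -log[OH⁻] = 2.63, pH = 14 - pOH

pH = 11.37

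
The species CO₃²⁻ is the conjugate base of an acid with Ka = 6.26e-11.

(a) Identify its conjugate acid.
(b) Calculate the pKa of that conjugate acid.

(a) The conjugate acid is formed by adding one H⁺ to CO₃²⁻, giving HCO₃⁻. (b) pKa = -log(Ka) = -log(6.26e-11) = 10.20.

Conjugate acid: HCO₃⁻; pK_a = 10.20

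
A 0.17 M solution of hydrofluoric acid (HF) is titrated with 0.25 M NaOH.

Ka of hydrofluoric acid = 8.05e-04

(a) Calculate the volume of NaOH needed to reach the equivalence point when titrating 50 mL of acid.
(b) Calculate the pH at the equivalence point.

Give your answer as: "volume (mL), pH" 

moles acid = 0.17 × 50/1000 = 0.0085 mol; V_base = moles/0.25 × 1000 = 34.0 mL. At equivalence only the conjugate base is present: [A⁻] = 0.0085/0.084 = 1.0119e-01 M. Kb = Kw/Ka = 1.24e-11; [OH⁻] = √(Kb × [A⁻]) = 1.1212e-06; pOH = 5.95; pH = 14 - pOH = 8.05.

V = 34.0 mL, pH = 8.05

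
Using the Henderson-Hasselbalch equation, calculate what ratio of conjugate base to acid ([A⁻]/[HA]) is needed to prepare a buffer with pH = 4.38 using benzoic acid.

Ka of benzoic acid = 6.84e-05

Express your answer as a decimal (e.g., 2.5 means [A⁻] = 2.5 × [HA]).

pKa = -log(6.84e-05) = 4.1649. pH = pKa + log([A⁻]/[HA]), so log([A⁻]/[HA]) = pH − pKa = 4.38 − 4.1649 = 0.2151. [A⁻]/[HA] = 10^(0.2151) = 1.64

[A⁻]/[HA] = 1.64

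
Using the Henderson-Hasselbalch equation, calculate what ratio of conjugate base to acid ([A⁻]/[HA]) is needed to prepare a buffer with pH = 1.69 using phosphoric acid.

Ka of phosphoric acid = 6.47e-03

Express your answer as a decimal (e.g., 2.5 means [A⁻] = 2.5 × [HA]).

pKa = -log(6.47e-03) = 2.1891. pH = pKa + log([A⁻]/[HA]), so log([A⁻]/[HA]) = pH − pKa = 1.69 − 2.1891 = -0.4991. [A⁻]/[HA] = 10^(-0.4991) = 0.317

[A⁻]/[HA] = 0.317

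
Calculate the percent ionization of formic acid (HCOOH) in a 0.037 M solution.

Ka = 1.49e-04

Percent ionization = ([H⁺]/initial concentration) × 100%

Using Ka equilibrium: x² + Ka×x - Ka×C = 0. Solving: [H⁺] = 2.2747e-03. Percent = (2.2747e-03/0.037) × 100

Percent ionization = 6.15%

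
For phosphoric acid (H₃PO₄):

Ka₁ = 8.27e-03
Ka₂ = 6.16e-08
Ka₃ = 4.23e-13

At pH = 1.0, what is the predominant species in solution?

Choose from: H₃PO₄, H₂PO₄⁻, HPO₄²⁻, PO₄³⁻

pKa₁ = 2.08, pKa₂ = 7.21, pKa₃ = 12.37. For a polyprotic acid the predominant species crosses at each pKa: below pKa_n the protonated form dominates, above it the deprotonated form does. At pH = 1.0, the predominant species is H₃PO₄.

H₃PO₄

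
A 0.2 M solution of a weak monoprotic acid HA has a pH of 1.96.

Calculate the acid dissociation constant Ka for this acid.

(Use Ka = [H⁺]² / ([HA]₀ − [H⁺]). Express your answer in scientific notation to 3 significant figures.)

[H⁺] = 10^(−pH) = 10^(−1.96) = 1.096e-02 M. For HA ⇌ H⁺ + A⁻, Ka = [H⁺][A⁻]/[HA] = [H⁺]² / ([HA]₀ − [H⁺]) = (1.096e-02)² / (0.2 − 1.096e-02) = 6.36e-04.

K_a = 6.36e-04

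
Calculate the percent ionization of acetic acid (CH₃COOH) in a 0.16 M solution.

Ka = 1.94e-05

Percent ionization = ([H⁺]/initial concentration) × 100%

Using Ka equilibrium: x² + Ka×x - Ka×C = 0. Solving: [H⁺] = 1.7521e-03. Percent = (1.7521e-03/0.16) × 100

Percent ionization = 1.1%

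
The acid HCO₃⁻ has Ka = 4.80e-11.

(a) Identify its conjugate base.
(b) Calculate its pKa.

(a) The conjugate base is formed by removing one H⁺ from HCO₃⁻, giving CO₃²⁻. (b) pKa = -log(Ka) = -log(4.80e-11) = 10.32.

Conjugate base: CO₃²⁻; pK_a = 10.32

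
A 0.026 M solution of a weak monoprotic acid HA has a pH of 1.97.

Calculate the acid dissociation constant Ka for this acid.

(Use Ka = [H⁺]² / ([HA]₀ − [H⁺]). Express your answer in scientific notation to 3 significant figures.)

[H⁺] = 10^(−pH) = 10^(−1.97) = 1.072e-02 M. For HA ⇌ H⁺ + A⁻, Ka = [H⁺][A⁻]/[HA] = [H⁺]² / ([HA]₀ − [H⁺]) = (1.072e-02)² / (0.026 − 1.072e-02) = 7.51e-03.

K_a = 7.51e-03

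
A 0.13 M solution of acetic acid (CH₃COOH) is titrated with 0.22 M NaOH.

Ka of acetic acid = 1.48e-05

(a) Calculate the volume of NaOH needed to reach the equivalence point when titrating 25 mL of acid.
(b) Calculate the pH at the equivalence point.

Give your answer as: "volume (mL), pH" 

moles acid = 0.13 × 25/1000 = 0.00325 mol; V_base = moles/0.22 × 1000 = 14.8 mL. At equivalence only the conjugate base is present: [A⁻] = 0.00325/0.040 = 8.1714e-02 M. Kb = Kw/Ka = 6.76e-10; [OH⁻] = √(Kb × [A⁻]) = 7.4305e-06; pOH = 5.13; pH = 14 - pOH = 8.87.

V = 14.8 mL, pH = 8.87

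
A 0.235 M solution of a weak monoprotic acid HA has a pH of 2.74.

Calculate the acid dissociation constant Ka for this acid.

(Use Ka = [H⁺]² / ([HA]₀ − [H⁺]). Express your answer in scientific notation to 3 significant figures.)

[H⁺] = 10^(−pH) = 10^(−2.74) = 1.820e-03 M. For HA ⇌ H⁺ + A⁻, Ka = [H⁺][A⁻]/[HA] = [H⁺]² / ([HA]₀ − [H⁺]) = (1.820e-03)² / (0.235 − 1.820e-03) = 1.42e-05.

K_a = 1.42e-05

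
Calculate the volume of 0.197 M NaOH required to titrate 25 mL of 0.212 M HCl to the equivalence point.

At equivalence: moles acid = moles base. moles HCl = 0.212 × 25/1000 = 0.0053 mol. V_base = moles / 0.197 × 1000 = 26.9 mL.

V_{base} = 26.9 mL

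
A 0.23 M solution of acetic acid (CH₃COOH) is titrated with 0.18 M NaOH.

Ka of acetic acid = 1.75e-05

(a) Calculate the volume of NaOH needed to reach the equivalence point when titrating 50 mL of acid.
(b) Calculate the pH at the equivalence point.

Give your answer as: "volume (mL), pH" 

moles acid = 0.23 × 50/1000 = 0.0115 mol; V_base = moles/0.18 × 1000 = 63.9 mL. At equivalence only the conjugate base is present: [A⁻] = 0.0115/0.114 = 1.0098e-01 M. Kb = Kw/Ka = 5.71e-10; [OH⁻] = √(Kb × [A⁻]) = 7.5961e-06; pOH = 5.12; pH = 14 - pOH = 8.88.

V = 63.9 mL, pH = 8.88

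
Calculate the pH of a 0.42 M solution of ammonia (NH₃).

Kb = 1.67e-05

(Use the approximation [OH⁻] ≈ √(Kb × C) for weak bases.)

[OH⁻] = √(Kb × C) = √(1.67e-05 × 0.42) = 2.6484e-03. pOH = 2.58, pH = 14 - pOH

pH = 11.42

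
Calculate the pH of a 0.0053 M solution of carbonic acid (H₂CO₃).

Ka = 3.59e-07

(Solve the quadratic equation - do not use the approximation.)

x² + Ka×x - Ka×C = 0. Using quadratic formula: [H⁺] = 4.3441e-05

pH = 4.36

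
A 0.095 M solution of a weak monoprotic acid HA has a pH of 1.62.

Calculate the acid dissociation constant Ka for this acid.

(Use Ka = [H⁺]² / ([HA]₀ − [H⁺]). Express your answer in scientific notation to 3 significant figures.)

[H⁺] = 10^(−pH) = 10^(−1.62) = 2.399e-02 M. For HA ⇌ H⁺ + A⁻, Ka = [H⁺][A⁻]/[HA] = [H⁺]² / ([HA]₀ − [H⁺]) = (2.399e-02)² / (0.095 − 2.399e-02) = 8.10e-03.

K_a = 8.10e-03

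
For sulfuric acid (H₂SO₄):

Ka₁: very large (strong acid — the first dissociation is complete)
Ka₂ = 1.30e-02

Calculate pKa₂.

pKa₂ = -log(Ka₂) = -log(1.30e-02) = 1.89.

pK_{a2} = 1.89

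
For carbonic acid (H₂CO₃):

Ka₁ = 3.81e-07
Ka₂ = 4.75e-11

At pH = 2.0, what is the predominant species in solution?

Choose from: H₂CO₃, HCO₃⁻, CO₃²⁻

pKa₁ = 6.42, pKa₂ = 10.32. For a polyprotic acid the predominant species crosses at each pKa: below pKa_n the protonated form dominates, above it the deprotonated form does. At pH = 2.0, the predominant species is H₂CO₃.

H₂CO₃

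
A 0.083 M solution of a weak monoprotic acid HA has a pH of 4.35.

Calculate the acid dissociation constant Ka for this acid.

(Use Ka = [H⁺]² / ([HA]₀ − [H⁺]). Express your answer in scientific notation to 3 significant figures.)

[H⁺] = 10^(−pH) = 10^(−4.35) = 4.467e-05 M. For HA ⇌ H⁺ + A⁻, Ka = [H⁺][A⁻]/[HA] = [H⁺]² / ([HA]₀ − [H⁺]) = (4.467e-05)² / (0.083 − 4.467e-05) = 2.41e-08.

K_a = 2.41e-08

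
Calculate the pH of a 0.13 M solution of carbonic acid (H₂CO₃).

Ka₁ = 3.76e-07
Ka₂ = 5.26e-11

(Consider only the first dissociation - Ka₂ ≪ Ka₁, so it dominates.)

First dissociation dominates. From Ka₁ = [H⁺][HA⁻]/[H₂A], x² + Ka₁·x − Ka₁·C = 0 with C = 0.13 M and Ka₁ = 3.76e-07. Solving: [H⁺] = (−Ka₁ + √(Ka₁² + 4·Ka₁·C)) / 2 = 2.2090e-04 M. pH = -log(2.2090e-04) = 3.66.

pH = 3.66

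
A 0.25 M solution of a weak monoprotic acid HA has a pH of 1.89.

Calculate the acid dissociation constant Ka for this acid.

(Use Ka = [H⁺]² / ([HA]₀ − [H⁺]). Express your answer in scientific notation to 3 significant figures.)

[H⁺] = 10^(−pH) = 10^(−1.89) = 1.288e-02 M. For HA ⇌ H⁺ + A⁻, Ka = [H⁺][A⁻]/[HA] = [H⁺]² / ([HA]₀ − [H⁺]) = (1.288e-02)² / (0.25 − 1.288e-02) = 7.00e-04.

K_a = 7.00e-04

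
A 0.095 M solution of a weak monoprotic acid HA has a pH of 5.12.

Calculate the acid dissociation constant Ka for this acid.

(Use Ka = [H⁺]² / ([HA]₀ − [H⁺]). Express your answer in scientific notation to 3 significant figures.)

[H⁺] = 10^(−pH) = 10^(−5.12) = 7.586e-06 M. For HA ⇌ H⁺ + A⁻, Ka = [H⁺][A⁻]/[HA] = [H⁺]² / ([HA]₀ − [H⁺]) = (7.586e-06)² / (0.095 − 7.586e-06) = 6.06e-10.

K_a = 6.06e-10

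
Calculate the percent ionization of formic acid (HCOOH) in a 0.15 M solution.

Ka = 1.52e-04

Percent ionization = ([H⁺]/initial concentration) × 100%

Using Ka equilibrium: x² + Ka×x - Ka×C = 0. Solving: [H⁺] = 4.6995e-03. Percent = (4.6995e-03/0.15) × 100

Percent ionization = 3.13%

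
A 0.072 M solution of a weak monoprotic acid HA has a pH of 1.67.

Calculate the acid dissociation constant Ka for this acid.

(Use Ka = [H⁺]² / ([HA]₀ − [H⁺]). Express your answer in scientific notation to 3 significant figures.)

[H⁺] = 10^(−pH) = 10^(−1.67) = 2.138e-02 M. For HA ⇌ H⁺ + A⁻, Ka = [H⁺][A⁻]/[HA] = [H⁺]² / ([HA]₀ − [H⁺]) = (2.138e-02)² / (0.072 − 2.138e-02) = 9.03e-03.

K_a = 9.03e-03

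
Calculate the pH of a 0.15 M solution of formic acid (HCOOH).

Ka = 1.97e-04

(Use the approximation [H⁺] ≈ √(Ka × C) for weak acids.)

[H⁺] = √(Ka × C) = √(1.97e-04 × 0.15) = 5.4360e-03. pH = -log(5.4360e-03)

pH = 2.26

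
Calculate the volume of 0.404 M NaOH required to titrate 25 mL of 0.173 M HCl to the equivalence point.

At equivalence: moles acid = moles base. moles HCl = 0.173 × 25/1000 = 0.004325 mol. V_base = moles / 0.404 × 1000 = 10.7 mL.

V_{base} = 10.7 mL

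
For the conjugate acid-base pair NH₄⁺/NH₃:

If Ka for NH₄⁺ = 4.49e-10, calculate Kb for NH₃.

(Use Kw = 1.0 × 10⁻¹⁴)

For a conjugate pair Ka × Kb = Kw, so Kb = Kw/Ka = 1.0 × 10⁻¹⁴ / 4.49e-10 = 2.23e-05.

K_b = 2.23e-05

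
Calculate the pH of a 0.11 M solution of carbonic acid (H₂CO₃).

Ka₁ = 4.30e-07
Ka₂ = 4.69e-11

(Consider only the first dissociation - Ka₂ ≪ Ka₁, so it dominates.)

First dissociation dominates. From Ka₁ = [H⁺][HA⁻]/[H₂A], x² + Ka₁·x − Ka₁·C = 0 with C = 0.11 M and Ka₁ = 4.30e-07. Solving: [H⁺] = (−Ka₁ + √(Ka₁² + 4·Ka₁·C)) / 2 = 2.1727e-04 M. pH = -log(2.1727e-04) = 3.66.

pH = 3.66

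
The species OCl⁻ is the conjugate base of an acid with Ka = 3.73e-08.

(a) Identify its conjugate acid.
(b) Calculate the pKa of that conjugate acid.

(a) The conjugate acid is formed by adding one H⁺ to OCl⁻, giving HOCl. (b) pKa = -log(Ka) = -log(3.73e-08) = 7.43.

Conjugate acid: HOCl; pK_a = 7.43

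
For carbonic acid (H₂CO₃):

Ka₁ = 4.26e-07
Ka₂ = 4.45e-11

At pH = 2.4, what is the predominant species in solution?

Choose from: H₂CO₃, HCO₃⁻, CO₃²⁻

pKa₁ = 6.37, pKa₂ = 10.35. For a polyprotic acid the predominant species crosses at each pKa: below pKa_n the protonated form dominates, above it the deprotonated form does. At pH = 2.4, the predominant species is H₂CO₃.

H₂CO₃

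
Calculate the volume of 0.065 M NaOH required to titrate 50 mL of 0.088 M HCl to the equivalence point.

At equivalence: moles acid = moles base. moles HCl = 0.088 × 50/1000 = 0.0044 mol. V_base = moles / 0.065 × 1000 = 67.7 mL.

V_{base} = 67.7 mL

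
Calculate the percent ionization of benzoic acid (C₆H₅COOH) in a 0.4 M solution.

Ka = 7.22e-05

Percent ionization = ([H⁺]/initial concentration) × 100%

Using Ka equilibrium: x² + Ka×x - Ka×C = 0. Solving: [H⁺] = 5.3380e-03. Percent = (5.3380e-03/0.4) × 100

Percent ionization = 1.33%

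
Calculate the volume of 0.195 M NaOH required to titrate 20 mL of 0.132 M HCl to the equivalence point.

At equivalence: moles acid = moles base. moles HCl = 0.132 × 20/1000 = 0.00264 mol. V_base = moles / 0.195 × 1000 = 13.5 mL.

V_{base} = 13.5 mL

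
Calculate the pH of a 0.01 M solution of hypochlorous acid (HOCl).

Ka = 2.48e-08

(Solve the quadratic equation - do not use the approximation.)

x² + Ka×x - Ka×C = 0. Using quadratic formula: [H⁺] = 1.5736e-05

pH = 4.80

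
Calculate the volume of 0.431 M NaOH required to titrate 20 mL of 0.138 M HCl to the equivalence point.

At equivalence: moles acid = moles base. moles HCl = 0.138 × 20/1000 = 0.00276 mol. V_base = moles / 0.431 × 1000 = 6.4 mL.

V_{base} = 6.4 mL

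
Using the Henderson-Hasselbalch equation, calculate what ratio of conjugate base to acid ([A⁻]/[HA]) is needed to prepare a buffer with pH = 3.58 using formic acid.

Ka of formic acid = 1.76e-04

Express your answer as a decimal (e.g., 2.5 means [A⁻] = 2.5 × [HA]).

pKa = -log(1.76e-04) = 3.7545. pH = pKa + log([A⁻]/[HA]), so log([A⁻]/[HA]) = pH − pKa = 3.58 − 3.7545 = -0.1745. [A⁻]/[HA] = 10^(-0.1745) = 0.669

[A⁻]/[HA] = 0.669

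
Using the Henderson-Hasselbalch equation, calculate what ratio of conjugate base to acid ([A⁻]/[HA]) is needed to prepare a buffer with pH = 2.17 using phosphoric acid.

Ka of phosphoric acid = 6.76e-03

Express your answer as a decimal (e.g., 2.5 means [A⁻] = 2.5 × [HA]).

pKa = -log(6.76e-03) = 2.1701. pH = pKa + log([A⁻]/[HA]), so log([A⁻]/[HA]) = pH − pKa = 2.17 − 2.1701 = -0.0001. [A⁻]/[HA] = 10^(-0.0001) = 1.00

[A⁻]/[HA] = 1.00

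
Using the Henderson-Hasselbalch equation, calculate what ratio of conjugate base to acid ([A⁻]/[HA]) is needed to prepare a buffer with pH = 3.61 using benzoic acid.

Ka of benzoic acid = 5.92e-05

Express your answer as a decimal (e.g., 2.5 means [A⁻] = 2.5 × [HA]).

pKa = -log(5.92e-05) = 4.2277. pH = pKa + log([A⁻]/[HA]), so log([A⁻]/[HA]) = pH − pKa = 3.61 − 4.2277 = -0.6177. [A⁻]/[HA] = 10^(-0.6177) = 0.241

[A⁻]/[HA] = 0.241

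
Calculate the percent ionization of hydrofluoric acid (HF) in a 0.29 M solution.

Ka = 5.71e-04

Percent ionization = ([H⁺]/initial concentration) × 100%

Using Ka equilibrium: x² + Ka×x - Ka×C = 0. Solving: [H⁺] = 1.2586e-02. Percent = (1.2586e-02/0.29) × 100

Percent ionization = 4.34%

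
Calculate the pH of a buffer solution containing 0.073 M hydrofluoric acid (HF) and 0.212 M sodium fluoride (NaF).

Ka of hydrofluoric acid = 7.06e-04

pKa = -log(7.06e-04) = 3.15. pH = pKa + log([A⁻]/[HA]) = 3.15 + log(0.212/0.073)

pH = 3.61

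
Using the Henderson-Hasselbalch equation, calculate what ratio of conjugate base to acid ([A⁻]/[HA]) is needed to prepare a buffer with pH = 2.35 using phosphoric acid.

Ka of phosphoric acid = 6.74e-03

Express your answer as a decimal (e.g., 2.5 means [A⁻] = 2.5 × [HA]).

pKa = -log(6.74e-03) = 2.1713. pH = pKa + log([A⁻]/[HA]), so log([A⁻]/[HA]) = pH − pKa = 2.35 − 2.1713 = 0.1787. [A⁻]/[HA] = 10^(0.1787) = 1.51

[A⁻]/[HA] = 1.51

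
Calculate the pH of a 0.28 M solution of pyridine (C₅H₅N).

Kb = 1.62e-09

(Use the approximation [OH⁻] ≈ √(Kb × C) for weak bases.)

[OH⁻] = √(Kb × C) = √(1.62e-09 × 0.28) = 2.1298e-05. pOH = 4.67, pH = 14 - pOH

pH = 9.33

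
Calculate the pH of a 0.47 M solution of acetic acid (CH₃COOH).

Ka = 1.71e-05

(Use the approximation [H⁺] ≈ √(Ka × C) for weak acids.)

[H⁺] = √(Ka × C) = √(1.71e-05 × 0.47) = 2.8350e-03. pH = -log(2.8350e-03)

pH = 2.55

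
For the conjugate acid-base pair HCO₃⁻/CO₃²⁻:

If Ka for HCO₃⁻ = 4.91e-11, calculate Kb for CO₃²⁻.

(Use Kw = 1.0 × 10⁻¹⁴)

For a conjugate pair Ka × Kb = Kw, so Kb = Kw/Ka = 1.0 × 10⁻¹⁴ / 4.91e-11 = 2.04e-04.

K_b = 2.04e-04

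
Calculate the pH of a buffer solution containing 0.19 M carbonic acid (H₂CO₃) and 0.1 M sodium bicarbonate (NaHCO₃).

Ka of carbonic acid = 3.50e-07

pKa = -log(3.50e-07) = 6.46. pH = pKa + log([A⁻]/[HA]) = 6.46 + log(0.1/0.19)

pH = 6.18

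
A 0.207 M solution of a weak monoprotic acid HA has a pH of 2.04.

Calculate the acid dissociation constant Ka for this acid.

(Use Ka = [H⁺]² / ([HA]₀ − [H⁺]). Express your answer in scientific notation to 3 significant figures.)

[H⁺] = 10^(−pH) = 10^(−2.04) = 9.120e-03 M. For HA ⇌ H⁺ + A⁻, Ka = [H⁺][A⁻]/[HA] = [H⁺]² / ([HA]₀ − [H⁺]) = (9.120e-03)² / (0.207 − 9.120e-03) = 4.20e-04.

K_a = 4.20e-04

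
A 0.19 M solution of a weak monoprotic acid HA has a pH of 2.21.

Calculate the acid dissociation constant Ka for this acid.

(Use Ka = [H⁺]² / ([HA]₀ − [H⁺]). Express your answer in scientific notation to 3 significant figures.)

[H⁺] = 10^(−pH) = 10^(−2.21) = 6.166e-03 M. For HA ⇌ H⁺ + A⁻, Ka = [H⁺][A⁻]/[HA] = [H⁺]² / ([HA]₀ − [H⁺]) = (6.166e-03)² / (0.19 − 6.166e-03) = 2.07e-04.

K_a = 2.07e-04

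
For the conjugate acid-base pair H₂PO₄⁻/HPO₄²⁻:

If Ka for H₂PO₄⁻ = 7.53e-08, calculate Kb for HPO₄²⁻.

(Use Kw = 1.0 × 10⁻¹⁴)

For a conjugate pair Ka × Kb = Kw, so Kb = Kw/Ka = 1.0 × 10⁻¹⁴ / 7.53e-08 = 1.33e-07.

K_b = 1.33e-07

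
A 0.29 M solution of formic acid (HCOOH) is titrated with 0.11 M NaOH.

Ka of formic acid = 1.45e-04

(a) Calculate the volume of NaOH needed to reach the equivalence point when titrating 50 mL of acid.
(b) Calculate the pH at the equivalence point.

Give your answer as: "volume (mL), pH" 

moles acid = 0.29 × 50/1000 = 0.0145 mol; V_base = moles/0.11 × 1000 = 131.8 mL. At equivalence only the conjugate base is present: [A⁻] = 0.0145/0.182 = 7.9750e-02 M. Kb = Kw/Ka = 6.90e-11; [OH⁻] = √(Kb × [A⁻]) = 2.3452e-06; pOH = 5.63; pH = 14 - pOH = 8.37.

V = 131.8 mL, pH = 8.37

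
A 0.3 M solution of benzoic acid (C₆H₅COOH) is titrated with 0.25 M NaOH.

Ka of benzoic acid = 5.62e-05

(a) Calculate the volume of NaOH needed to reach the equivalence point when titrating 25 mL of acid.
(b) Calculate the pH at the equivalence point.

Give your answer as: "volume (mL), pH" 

moles acid = 0.3 × 25/1000 = 0.0075 mol; V_base = moles/0.25 × 1000 = 30.0 mL. At equivalence only the conjugate base is present: [A⁻] = 0.0075/0.055 = 1.3636e-01 M. Kb = Kw/Ka = 1.78e-10; [OH⁻] = √(Kb × [A⁻]) = 4.9258e-06; pOH = 5.31; pH = 14 - pOH = 8.69.

V = 30.0 mL, pH = 8.69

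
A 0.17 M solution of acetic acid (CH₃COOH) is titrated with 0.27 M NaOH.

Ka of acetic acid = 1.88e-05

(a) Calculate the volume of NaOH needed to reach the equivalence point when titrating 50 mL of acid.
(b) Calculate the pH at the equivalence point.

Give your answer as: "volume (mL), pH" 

moles acid = 0.17 × 50/1000 = 0.0085 mol; V_base = moles/0.27 × 1000 = 31.5 mL. At equivalence only the conjugate base is present: [A⁻] = 0.0085/0.081 = 1.0432e-01 M. Kb = Kw/Ka = 5.32e-10; [OH⁻] = √(Kb × [A⁻]) = 7.4491e-06; pOH = 5.13; pH = 14 - pOH = 8.87.

V = 31.5 mL, pH = 8.87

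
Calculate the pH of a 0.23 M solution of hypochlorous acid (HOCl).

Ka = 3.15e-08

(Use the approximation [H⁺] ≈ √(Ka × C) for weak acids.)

[H⁺] = √(Ka × C) = √(3.15e-08 × 0.23) = 8.5118e-05. pH = -log(8.5118e-05)

pH = 4.07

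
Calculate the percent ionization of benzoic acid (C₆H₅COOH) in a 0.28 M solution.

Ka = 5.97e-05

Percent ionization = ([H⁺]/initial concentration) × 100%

Using Ka equilibrium: x² + Ka×x - Ka×C = 0. Solving: [H⁺] = 4.0588e-03. Percent = (4.0588e-03/0.28) × 100

Percent ionization = 1.45%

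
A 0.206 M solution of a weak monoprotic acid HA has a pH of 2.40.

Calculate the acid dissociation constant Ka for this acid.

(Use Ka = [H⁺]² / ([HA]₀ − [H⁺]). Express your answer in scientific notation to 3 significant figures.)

[H⁺] = 10^(−pH) = 10^(−2.40) = 3.981e-03 M. For HA ⇌ H⁺ + A⁻, Ka = [H⁺][A⁻]/[HA] = [H⁺]² / ([HA]₀ − [H⁺]) = (3.981e-03)² / (0.206 − 3.981e-03) = 7.85e-05.

K_a = 7.85e-05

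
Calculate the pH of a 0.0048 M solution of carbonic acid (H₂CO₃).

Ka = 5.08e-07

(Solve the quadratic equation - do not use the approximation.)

x² + Ka×x - Ka×C = 0. Using quadratic formula: [H⁺] = 4.9127e-05

pH = 4.31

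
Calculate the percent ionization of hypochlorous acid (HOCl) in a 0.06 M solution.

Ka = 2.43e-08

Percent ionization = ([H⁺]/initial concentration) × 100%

Using Ka equilibrium: x² + Ka×x - Ka×C = 0. Solving: [H⁺] = 3.8172e-05. Percent = (3.8172e-05/0.06) × 100

Percent ionization = 0.0636%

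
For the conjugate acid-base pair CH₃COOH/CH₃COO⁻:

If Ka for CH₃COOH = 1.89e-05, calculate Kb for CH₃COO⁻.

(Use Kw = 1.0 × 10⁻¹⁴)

For a conjugate pair Ka × Kb = Kw, so Kb = Kw/Ka = 1.0 × 10⁻¹⁴ / 1.89e-05 = 5.29e-10.

K_b = 5.29e-10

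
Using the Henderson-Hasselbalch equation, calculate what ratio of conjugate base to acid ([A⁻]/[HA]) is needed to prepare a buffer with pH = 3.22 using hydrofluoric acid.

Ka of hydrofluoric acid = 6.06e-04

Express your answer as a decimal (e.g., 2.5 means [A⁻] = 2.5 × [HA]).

pKa = -log(6.06e-04) = 3.2175. pH = pKa + log([A⁻]/[HA]), so log([A⁻]/[HA]) = pH − pKa = 3.22 − 3.2175 = 0.0025. [A⁻]/[HA] = 10^(0.0025) = 1.01

[A⁻]/[HA] = 1.01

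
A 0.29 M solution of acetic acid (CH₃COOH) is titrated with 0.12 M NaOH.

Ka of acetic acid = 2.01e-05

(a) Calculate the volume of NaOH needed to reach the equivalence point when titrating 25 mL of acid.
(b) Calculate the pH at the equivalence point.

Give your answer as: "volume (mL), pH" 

moles acid = 0.29 × 25/1000 = 0.00725 mol; V_base = moles/0.12 × 1000 = 60.4 mL. At equivalence only the conjugate base is present: [A⁻] = 0.00725/0.085 = 8.4878e-02 M. Kb = Kw/Ka = 4.98e-10; [OH⁻] = √(Kb × [A⁻]) = 6.4983e-06; pOH = 5.19; pH = 14 - pOH = 8.81.

V = 60.4 mL, pH = 8.81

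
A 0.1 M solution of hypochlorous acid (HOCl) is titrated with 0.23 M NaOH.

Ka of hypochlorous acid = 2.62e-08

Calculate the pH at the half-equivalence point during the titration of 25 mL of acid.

At half-equivalence [HA] = [A⁻], so Henderson-Hasselbalch gives pH = pKa = -log(2.62e-08) = 7.58.

pH = pKa = 7.58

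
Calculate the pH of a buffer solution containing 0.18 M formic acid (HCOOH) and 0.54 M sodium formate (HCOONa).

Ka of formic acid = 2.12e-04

pKa = -log(2.12e-04) = 3.67. pH = pKa + log([A⁻]/[HA]) = 3.67 + log(0.54/0.18)

pH = 4.15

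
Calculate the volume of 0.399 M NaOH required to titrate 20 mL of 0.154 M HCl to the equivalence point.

At equivalence: moles acid = moles base. moles HCl = 0.154 × 20/1000 = 0.00308 mol. V_base = moles / 0.399 × 1000 = 7.7 mL.

V_{base} = 7.7 mL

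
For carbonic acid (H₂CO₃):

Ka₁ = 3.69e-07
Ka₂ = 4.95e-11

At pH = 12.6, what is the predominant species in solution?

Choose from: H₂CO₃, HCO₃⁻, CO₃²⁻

pKa₁ = 6.43, pKa₂ = 10.31. For a polyprotic acid the predominant species crosses at each pKa: below pKa_n the protonated form dominates, above it the deprotonated form does. At pH = 12.6, the predominant species is CO₃²⁻.

CO₃²⁻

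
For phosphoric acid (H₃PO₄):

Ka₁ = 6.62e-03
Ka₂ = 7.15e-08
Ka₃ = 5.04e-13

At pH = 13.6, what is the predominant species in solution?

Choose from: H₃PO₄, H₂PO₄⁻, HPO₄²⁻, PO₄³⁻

pKa₁ = 2.18, pKa₂ = 7.15, pKa₃ = 12.30. For a polyprotic acid the predominant species crosses at each pKa: below pKa_n the protonated form dominates, above it the deprotonated form does. At pH = 13.6, the predominant species is PO₄³⁻.

PO₄³⁻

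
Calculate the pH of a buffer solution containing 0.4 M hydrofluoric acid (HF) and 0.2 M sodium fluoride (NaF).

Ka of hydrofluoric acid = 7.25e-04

pKa = -log(7.25e-04) = 3.14. pH = pKa + log([A⁻]/[HA]) = 3.14 + log(0.2/0.4)

pH = 2.84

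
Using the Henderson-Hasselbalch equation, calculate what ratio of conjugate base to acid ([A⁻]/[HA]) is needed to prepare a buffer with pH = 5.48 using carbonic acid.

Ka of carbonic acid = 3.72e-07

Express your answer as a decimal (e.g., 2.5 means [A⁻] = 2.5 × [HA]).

pKa = -log(3.72e-07) = 6.4295. pH = pKa + log([A⁻]/[HA]), so log([A⁻]/[HA]) = pH − pKa = 5.48 − 6.4295 = -0.9495. [A⁻]/[HA] = 10^(-0.9495) = 0.112

[A⁻]/[HA] = 0.112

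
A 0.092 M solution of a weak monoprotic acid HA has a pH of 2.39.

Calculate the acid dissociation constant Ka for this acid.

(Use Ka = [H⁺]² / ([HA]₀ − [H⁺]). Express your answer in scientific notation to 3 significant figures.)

[H⁺] = 10^(−pH) = 10^(−2.39) = 4.074e-03 M. For HA ⇌ H⁺ + A⁻, Ka = [H⁺][A⁻]/[HA] = [H⁺]² / ([HA]₀ − [H⁺]) = (4.074e-03)² / (0.092 − 4.074e-03) = 1.89e-04.

K_a = 1.89e-04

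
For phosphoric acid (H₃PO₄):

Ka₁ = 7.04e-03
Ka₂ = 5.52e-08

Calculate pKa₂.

pKa₂ = -log(Ka₂) = -log(5.52e-08) = 7.26.

pK_{a2} = 7.26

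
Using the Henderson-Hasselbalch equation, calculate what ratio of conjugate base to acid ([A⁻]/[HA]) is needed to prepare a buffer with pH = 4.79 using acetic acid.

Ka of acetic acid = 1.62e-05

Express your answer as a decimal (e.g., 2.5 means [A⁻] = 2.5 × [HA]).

pKa = -log(1.62e-05) = 4.7905. pH = pKa + log([A⁻]/[HA]), so log([A⁻]/[HA]) = pH − pKa = 4.79 − 4.7905 = -0.0005. [A⁻]/[HA] = 10^(-0.0005) = 0.999

[A⁻]/[HA] = 0.999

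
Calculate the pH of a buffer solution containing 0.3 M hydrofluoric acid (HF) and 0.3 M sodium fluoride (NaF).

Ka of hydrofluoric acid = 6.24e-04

pKa = -log(6.24e-04) = 3.20. pH = pKa + log([A⁻]/[HA]) = 3.20 + log(0.3/0.3)

pH = 3.20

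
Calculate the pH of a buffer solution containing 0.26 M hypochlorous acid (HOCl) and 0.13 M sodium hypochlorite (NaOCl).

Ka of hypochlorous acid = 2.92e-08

pKa = -log(2.92e-08) = 7.53. pH = pKa + log([A⁻]/[HA]) = 7.53 + log(0.13/0.26)

pH = 7.23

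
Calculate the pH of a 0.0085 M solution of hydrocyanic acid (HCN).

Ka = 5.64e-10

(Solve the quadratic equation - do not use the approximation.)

x² + Ka×x - Ka×C = 0. Using quadratic formula: [H⁺] = 2.1892e-06

pH = 5.66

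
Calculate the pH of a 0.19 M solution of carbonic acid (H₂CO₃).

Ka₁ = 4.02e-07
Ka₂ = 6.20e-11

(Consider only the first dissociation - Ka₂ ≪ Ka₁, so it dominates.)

First dissociation dominates. From Ka₁ = [H⁺][HA⁻]/[H₂A], x² + Ka₁·x − Ka₁·C = 0 with C = 0.19 M and Ka₁ = 4.02e-07. Solving: [H⁺] = (−Ka₁ + √(Ka₁² + 4·Ka₁·C)) / 2 = 2.7617e-04 M. pH = -log(2.7617e-04) = 3.56.

pH = 3.56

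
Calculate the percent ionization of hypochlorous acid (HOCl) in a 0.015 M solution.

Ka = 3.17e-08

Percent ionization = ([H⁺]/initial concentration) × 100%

Using Ka equilibrium: x² + Ka×x - Ka×C = 0. Solving: [H⁺] = 2.1790e-05. Percent = (2.1790e-05/0.015) × 100

Percent ionization = 0.145%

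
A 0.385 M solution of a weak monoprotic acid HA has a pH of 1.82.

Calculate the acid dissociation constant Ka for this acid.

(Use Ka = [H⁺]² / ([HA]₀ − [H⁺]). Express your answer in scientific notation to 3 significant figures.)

[H⁺] = 10^(−pH) = 10^(−1.82) = 1.514e-02 M. For HA ⇌ H⁺ + A⁻, Ka = [H⁺][A⁻]/[HA] = [H⁺]² / ([HA]₀ − [H⁺]) = (1.514e-02)² / (0.385 − 1.514e-02) = 6.19e-04.

K_a = 6.19e-04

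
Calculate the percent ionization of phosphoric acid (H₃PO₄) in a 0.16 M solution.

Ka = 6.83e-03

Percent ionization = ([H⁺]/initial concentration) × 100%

Using Ka equilibrium: x² + Ka×x - Ka×C = 0. Solving: [H⁺] = 2.9818e-02. Percent = (2.9818e-02/0.16) × 100

Percent ionization = 18.6%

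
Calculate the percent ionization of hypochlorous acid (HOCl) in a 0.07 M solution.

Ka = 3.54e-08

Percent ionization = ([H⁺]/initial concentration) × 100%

Using Ka equilibrium: x² + Ka×x - Ka×C = 0. Solving: [H⁺] = 4.9762e-05. Percent = (4.9762e-05/0.07) × 100

Percent ionization = 0.0711%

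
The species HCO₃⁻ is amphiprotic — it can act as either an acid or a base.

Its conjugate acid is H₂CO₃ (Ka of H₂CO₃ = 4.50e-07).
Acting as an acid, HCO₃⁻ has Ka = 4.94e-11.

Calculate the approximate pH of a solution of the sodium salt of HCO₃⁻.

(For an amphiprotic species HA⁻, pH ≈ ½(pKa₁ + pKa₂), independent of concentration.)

pKa₁ = -log(4.50e-07) = 6.35; pKa₂ = -log(4.94e-11) = 10.31. For an amphiprotic species, pH ≈ ½(pKa₁ + pKa₂) = ½(6.35 + 10.31) = 8.33.

pH = 8.33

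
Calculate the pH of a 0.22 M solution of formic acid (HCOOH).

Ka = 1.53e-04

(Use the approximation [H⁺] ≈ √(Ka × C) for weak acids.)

[H⁺] = √(Ka × C) = √(1.53e-04 × 0.22) = 5.8017e-03. pH = -log(5.8017e-03)

pH = 2.24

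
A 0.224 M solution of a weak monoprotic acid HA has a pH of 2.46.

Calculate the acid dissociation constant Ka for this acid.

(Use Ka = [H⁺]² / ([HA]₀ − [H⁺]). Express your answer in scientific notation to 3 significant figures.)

[H⁺] = 10^(−pH) = 10^(−2.46) = 3.467e-03 M. For HA ⇌ H⁺ + A⁻, Ka = [H⁺][A⁻]/[HA] = [H⁺]² / ([HA]₀ − [H⁺]) = (3.467e-03)² / (0.224 − 3.467e-03) = 5.45e-05.

K_a = 5.45e-05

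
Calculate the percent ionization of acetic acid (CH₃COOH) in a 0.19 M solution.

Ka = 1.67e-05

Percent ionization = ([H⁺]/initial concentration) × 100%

Using Ka equilibrium: x² + Ka×x - Ka×C = 0. Solving: [H⁺] = 1.7730e-03. Percent = (1.7730e-03/0.19) × 100

Percent ionization = 0.933%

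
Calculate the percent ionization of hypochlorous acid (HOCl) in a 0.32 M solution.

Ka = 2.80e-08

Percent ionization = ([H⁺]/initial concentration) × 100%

Using Ka equilibrium: x² + Ka×x - Ka×C = 0. Solving: [H⁺] = 9.4643e-05. Percent = (9.4643e-05/0.32) × 100

Percent ionization = 0.0296%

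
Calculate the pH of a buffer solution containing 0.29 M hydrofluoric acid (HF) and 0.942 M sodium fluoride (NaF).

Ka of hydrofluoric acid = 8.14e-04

pKa = -log(8.14e-04) = 3.09. pH = pKa + log([A⁻]/[HA]) = 3.09 + log(0.942/0.29)

pH = 3.60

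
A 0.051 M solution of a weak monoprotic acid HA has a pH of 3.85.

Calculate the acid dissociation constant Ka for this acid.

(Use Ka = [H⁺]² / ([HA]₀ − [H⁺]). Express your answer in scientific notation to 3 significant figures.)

[H⁺] = 10^(−pH) = 10^(−3.85) = 1.413e-04 M. For HA ⇌ H⁺ + A⁻, Ka = [H⁺][A⁻]/[HA] = [H⁺]² / ([HA]₀ − [H⁺]) = (1.413e-04)² / (0.051 − 1.413e-04) = 3.92e-07.

K_a = 3.92e-07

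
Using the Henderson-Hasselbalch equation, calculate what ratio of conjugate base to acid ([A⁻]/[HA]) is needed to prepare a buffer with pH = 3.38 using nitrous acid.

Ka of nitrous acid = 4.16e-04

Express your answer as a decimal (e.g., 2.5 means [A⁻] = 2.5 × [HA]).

pKa = -log(4.16e-04) = 3.3809. pH = pKa + log([A⁻]/[HA]), so log([A⁻]/[HA]) = pH − pKa = 3.38 − 3.3809 = -0.0009. [A⁻]/[HA] = 10^(-0.0009) = 0.998

[A⁻]/[HA] = 0.998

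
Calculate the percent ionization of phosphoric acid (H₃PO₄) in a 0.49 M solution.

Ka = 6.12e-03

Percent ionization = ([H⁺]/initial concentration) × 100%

Using Ka equilibrium: x² + Ka×x - Ka×C = 0. Solving: [H⁺] = 5.1787e-02. Percent = (5.1787e-02/0.49) × 100

Percent ionization = 10.6%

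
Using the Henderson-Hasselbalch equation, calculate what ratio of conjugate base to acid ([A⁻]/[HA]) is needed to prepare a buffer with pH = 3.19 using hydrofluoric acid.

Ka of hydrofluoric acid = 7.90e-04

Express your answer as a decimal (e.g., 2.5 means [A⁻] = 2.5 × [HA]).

pKa = -log(7.90e-04) = 3.1024. pH = pKa + log([A⁻]/[HA]), so log([A⁻]/[HA]) = pH − pKa = 3.19 − 3.1024 = 0.0876. [A⁻]/[HA] = 10^(0.0876) = 1.22

[A⁻]/[HA] = 1.22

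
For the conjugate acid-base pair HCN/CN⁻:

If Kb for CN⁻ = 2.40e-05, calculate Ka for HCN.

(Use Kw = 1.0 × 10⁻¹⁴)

For a conjugate pair Ka × Kb = Kw, so Ka = Kw/Kb = 1.0 × 10⁻¹⁴ / 2.40e-05 = 4.17e-10.

K_a = 4.17e-10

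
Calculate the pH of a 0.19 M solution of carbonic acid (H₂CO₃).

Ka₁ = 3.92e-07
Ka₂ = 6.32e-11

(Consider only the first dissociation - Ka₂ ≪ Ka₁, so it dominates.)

First dissociation dominates. From Ka₁ = [H⁺][HA⁻]/[H₂A], x² + Ka₁·x − Ka₁·C = 0 with C = 0.19 M and Ka₁ = 3.92e-07. Solving: [H⁺] = (−Ka₁ + √(Ka₁² + 4·Ka₁·C)) / 2 = 2.7271e-04 M. pH = -log(2.7271e-04) = 3.56.

pH = 3.56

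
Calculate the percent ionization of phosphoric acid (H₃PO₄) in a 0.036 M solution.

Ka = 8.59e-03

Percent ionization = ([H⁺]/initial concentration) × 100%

Using Ka equilibrium: x² + Ka×x - Ka×C = 0. Solving: [H⁺] = 1.3807e-02. Percent = (1.3807e-02/0.036) × 100

Percent ionization = 38.4%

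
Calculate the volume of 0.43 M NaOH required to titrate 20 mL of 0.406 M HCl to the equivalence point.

At equivalence: moles acid = moles base. moles HCl = 0.406 × 20/1000 = 0.00812 mol. V_base = moles / 0.43 × 1000 = 18.9 mL.

V_{base} = 18.9 mL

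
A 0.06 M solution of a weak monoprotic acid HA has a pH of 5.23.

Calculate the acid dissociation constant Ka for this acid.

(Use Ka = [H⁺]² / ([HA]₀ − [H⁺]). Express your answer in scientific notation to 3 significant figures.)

[H⁺] = 10^(−pH) = 10^(−5.23) = 5.888e-06 M. For HA ⇌ H⁺ + A⁻, Ka = [H⁺][A⁻]/[HA] = [H⁺]² / ([HA]₀ − [H⁺]) = (5.888e-06)² / (0.06 − 5.888e-06) = 5.78e-10.

K_a = 5.78e-10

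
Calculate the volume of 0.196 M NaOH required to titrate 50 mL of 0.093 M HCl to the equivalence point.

At equivalence: moles acid = moles base. moles HCl = 0.093 × 50/1000 = 0.00465 mol. V_base = moles / 0.196 × 1000 = 23.7 mL.

V_{base} = 23.7 mL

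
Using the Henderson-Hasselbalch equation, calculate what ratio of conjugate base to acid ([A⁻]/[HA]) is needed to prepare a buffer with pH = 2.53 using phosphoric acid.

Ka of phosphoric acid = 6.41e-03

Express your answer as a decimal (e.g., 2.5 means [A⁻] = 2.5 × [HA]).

pKa = -log(6.41e-03) = 2.1931. pH = pKa + log([A⁻]/[HA]), so log([A⁻]/[HA]) = pH − pKa = 2.53 − 2.1931 = 0.3369. [A⁻]/[HA] = 10^(0.3369) = 2.17

[A⁻]/[HA] = 2.17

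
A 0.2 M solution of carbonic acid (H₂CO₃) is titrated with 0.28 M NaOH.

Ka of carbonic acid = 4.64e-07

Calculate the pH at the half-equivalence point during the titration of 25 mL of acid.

At half-equivalence [HA] = [A⁻], so Henderson-Hasselbalch gives pH = pKa = -log(4.64e-07) = 6.33.

pH = pKa = 6.33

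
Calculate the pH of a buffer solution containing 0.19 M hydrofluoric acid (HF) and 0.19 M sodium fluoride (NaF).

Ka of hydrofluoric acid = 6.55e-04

pKa = -log(6.55e-04) = 3.18. pH = pKa + log([A⁻]/[HA]) = 3.18 + log(0.19/0.19)

pH = 3.18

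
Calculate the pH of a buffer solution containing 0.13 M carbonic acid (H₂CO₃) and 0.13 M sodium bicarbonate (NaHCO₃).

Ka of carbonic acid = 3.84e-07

pKa = -log(3.84e-07) = 6.42. pH = pKa + log([A⁻]/[HA]) = 6.42 + log(0.13/0.13)

pH = 6.42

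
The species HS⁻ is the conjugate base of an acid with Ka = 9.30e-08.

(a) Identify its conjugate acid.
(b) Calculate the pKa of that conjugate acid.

(a) The conjugate acid is formed by adding one H⁺ to HS⁻, giving H₂S. (b) pKa = -log(Ka) = -log(9.30e-08) = 7.03.

Conjugate acid: H₂S; pK_a = 7.03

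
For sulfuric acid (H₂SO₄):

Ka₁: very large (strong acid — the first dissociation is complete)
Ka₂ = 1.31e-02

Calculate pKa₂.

pKa₂ = -log(Ka₂) = -log(1.31e-02) = 1.88.

pK_{a2} = 1.88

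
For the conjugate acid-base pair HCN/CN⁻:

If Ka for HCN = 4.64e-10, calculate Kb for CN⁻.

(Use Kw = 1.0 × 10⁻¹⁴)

For a conjugate pair Ka × Kb = Kw, so Kb = Kw/Ka = 1.0 × 10⁻¹⁴ / 4.64e-10 = 2.16e-05.

K_b = 2.16e-05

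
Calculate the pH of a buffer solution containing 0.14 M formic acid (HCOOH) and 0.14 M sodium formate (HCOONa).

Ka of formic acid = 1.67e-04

pKa = -log(1.67e-04) = 3.78. pH = pKa + log([A⁻]/[HA]) = 3.78 + log(0.14/0.14)

pH = 3.78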